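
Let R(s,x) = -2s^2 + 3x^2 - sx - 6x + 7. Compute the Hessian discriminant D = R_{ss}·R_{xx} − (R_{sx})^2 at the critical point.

∂R/∂s = -4s - x = 0 and ∂R/∂x = -s + 6x - 6 = 0, so (s, x) = (-6/25, 24/25).
The Hessian has R_{ss} = -4, R_{xx} = 6, R_{sx} = -1, giving D = -25 < 0, so the point is a saddle point.
D = (-4)·(6) − (-1)^2 = -25.

-25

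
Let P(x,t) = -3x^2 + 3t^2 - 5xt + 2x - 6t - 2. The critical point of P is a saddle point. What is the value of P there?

∂P/∂x = -6x - 5t + 2 = 0 and ∂P/∂t = -5x + 6t - 6 = 0, so (x, t) = (-18/61, 46/61).
The Hessian has P_{xx} = -6, P_{tt} = 6, P_{xt} = -5, giving D = -61 < 0, so the point is a saddle point.
P(-18/61, 46/61) = -278/61.

-278/61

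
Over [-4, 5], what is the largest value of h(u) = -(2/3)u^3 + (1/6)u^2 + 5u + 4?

h'(u) = -2u^2 + (1/3)u + 5, which vanishes at u = -3/2 and u = 5/3.
Evaluating at the critical points and endpoints: h(-4) = 88/3, h(-3/2) = -7/8, h(5/3) = 1573/162, h(5) = -301/6.
The maximum over the interval is 88/3, attained at u = -4.

88/3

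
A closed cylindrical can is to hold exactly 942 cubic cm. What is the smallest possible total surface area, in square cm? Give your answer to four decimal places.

531.9635

With radius r and height h, πr²h = 942 so h = 942/(πr²), and S(r) = 2πr² + 2πrh = 2πr² + 2·942/r.
S'(r) = 4πr − 2·942/r² = 0 ⇒ r³ = 942/(2π), so r ≈ 5.3124 and h = 2r ≈ 10.6248.
S''(r) = 4π + 4·942/r³ > 0, so this is the minimum; S ≈ 531.9635.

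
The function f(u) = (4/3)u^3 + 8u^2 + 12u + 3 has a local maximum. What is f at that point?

Critical points: f'(u) = 4u^2 + 16u + 12 vanishes at u = -3, -1.
Since f''(u) = 8u + 16, we get f''(-3) = -8 < 0 ⇒ local maximum; f''(-1) = 8 > 0 ⇒ local minimum.
The local maximum is f(-3) = 3.

3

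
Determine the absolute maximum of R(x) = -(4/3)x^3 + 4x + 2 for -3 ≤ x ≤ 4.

26

R'(x) = -4x^2 + 4, which vanishes at x = -1 and x = 1.
Evaluating at the critical points and endpoints: R(-3) = 26; R(-1) = -2/3; R(1) = 14/3; R(4) = -202/3.
So the maximum is R(-3) = 26.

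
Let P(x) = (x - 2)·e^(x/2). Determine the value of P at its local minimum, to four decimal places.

-2.0000

P'(x) = 1·e^(x/2) + (x - 2)·(1/2)·e^(x/2) = ((1/2)x)·e^(x/2). Since e^(x/2) > 0, the only critical point is x = 0.
P''(0) has the same sign as 1/2 > 0, so this is a local minimum.
P(0) = (-2)·e^(0) ≈ -2.0000.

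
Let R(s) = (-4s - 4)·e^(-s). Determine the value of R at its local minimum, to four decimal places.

Differentiating with the product rule gives R'(s) = (4s)·e^(-s). Since e^(-s) > 0, the only critical point is s = 0.
R''(0) has the same sign as 4 > 0, so this is a local minimum.
R(0) = (-4)·e^(0) ≈ -4.0000.

-4.0000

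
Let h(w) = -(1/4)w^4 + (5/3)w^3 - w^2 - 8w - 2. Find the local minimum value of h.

-38/3

h'(w) = -w^3 + 5w^2 - 2w - 8 = 0 at w = -1, 2, 4.
Second-derivative test with h''(w) = -3w^2 + 10w - 2: h''(-1) = -15 < 0 ⇒ local maximum; h''(2) = 6 > 0 ⇒ local minimum; h''(4) = -10 < 0 ⇒ local maximum.
So the local minimum value is h(2) = -38/3.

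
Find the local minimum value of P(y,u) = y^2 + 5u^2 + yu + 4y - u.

-85/19

∂P/∂y = 2y + u + 4 = 0 and ∂P/∂u = y + 10u - 1 = 0, so (y, u) = (-41/19, 6/19).
The Hessian has P_{yy} = 2, P_{uu} = 10, P_{yu} = 1, giving D = 19 > 0 with P_{yy} > 0, so the point is a local minimum.
P(-41/19, 6/19) = -85/19.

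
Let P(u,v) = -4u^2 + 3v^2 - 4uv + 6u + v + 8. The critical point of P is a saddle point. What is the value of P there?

∂P/∂u = -8u - 4v + 6 = 0 and ∂P/∂v = -4u + 6v + 1 = 0, so (u, v) = (5/8, 1/4).
The Hessian has P_{uu} = -8, P_{vv} = 6, P_{uv} = -4, giving D = -64 < 0, so the point is a saddle point.
P(5/8, 1/4) = 10.

10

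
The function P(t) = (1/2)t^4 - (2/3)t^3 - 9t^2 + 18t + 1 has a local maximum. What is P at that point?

59/6

P'(t) = 2t^3 - 2t^2 - 18t + 18. Setting P'(t) = 0 gives t ∈ {-3, 1, 3}.
Since P''(t) = 6t^2 - 4t - 18, we get P''(-3) = 48 > 0 ⇒ local minimum; P''(1) = -16 < 0 ⇒ local maximum; P''(3) = 24 > 0 ⇒ local minimum.
The local maximum is P(1) = 59/6.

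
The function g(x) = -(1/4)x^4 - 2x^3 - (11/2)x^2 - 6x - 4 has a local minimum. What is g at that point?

Critical points: g'(x) = -x^3 - 6x^2 - 11x - 6 vanishes at x = -3, -2, -1.
Second-derivative test with g''(x) = -3x^2 - 12x - 11: g''(-3) = -2 < 0 ⇒ local maximum; g''(-2) = 1 > 0 ⇒ local minimum; g''(-1) = -2 < 0 ⇒ local maximum.
Thus g has its local minimum at x = -2, with value -2.

-2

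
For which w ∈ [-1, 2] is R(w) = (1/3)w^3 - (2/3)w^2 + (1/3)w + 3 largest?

2

Differentiating, R'(w) = w^2 - (4/3)w + 1/3; which vanishes at w = 1/3 and w = 1.
Compare values at every candidate in [-1, 2]: R(-1) = 5/3; R(1/3) = 247/81; R(1) = 3; R(2) = 11/3.
So the maximum is R(2) = 11/3.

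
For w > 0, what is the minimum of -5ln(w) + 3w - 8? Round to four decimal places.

-5.5541

R'(w) = -5/w + 3 = 0 gives w = 5/3.
R''(w) = 5/w², which is positive for w > 0, so this is a local minimum.
R(5/3) = -5·ln(5/3) + 5 - 8 ≈ -5.5541.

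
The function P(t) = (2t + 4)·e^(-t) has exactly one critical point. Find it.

-1

Differentiating with the product rule gives P'(t) = (-2t - 2)·e^(-t). Since e^(-t) > 0, the only critical point is t = -1.
P''(-1) has the same sign as -2 < 0, so this is a local maximum.
P(-1) = (2)·e^(1) ≈ 5.4366.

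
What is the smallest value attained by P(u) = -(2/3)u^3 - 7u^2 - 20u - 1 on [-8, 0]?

The derivative is -2u^2 - 14u - 20, which vanishes at u = -5 and u = -2.
Candidates: P(-8) = 157/3; P(-5) = 22/3; P(-2) = 49/3; P(0) = -1.
Hence the absolute minimum is -1 at u = 0.

-1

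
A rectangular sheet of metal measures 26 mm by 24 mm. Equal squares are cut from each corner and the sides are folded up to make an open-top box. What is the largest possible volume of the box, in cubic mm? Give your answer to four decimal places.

1153.2457

With cut size x, the volume is V(x) = x(26 − 2x)(24 − 2x) for 0 < x < 12.
V'(x) = 12x^2 − 200x + 624. Setting V'(x) = 0 gives x ≈ 4.1567 (the root in (0, 12)).
V''(x) = 24x − 200 is negative there, so this is the maximum; V ≈ 1153.2457.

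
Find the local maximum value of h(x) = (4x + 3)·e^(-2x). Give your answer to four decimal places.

3.2974

By the product rule, h'(x) = (-8x - 2)·e^(-2x). Since e^(-2x) > 0, the only critical point is x = -1/4.
h''(-1/4) has the same sign as -8 < 0, so this is a local maximum.
h(-1/4) = (2)·e^(1/2) ≈ 3.2974.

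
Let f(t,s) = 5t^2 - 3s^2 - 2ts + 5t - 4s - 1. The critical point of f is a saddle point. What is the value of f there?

-99/64

∂f/∂t = 10t - 2s + 5 = 0 and ∂f/∂s = -2t - 6s - 4 = 0, so (t, s) = (-19/32, -15/32).
The Hessian has f_{tt} = 10, f_{ss} = -6, f_{ts} = -2, giving D = -64 < 0, so the point is a saddle point.
f(-19/32, -15/32) = -99/64.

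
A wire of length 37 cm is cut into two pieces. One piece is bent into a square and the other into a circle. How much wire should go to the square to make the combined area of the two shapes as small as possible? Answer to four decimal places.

20.7237

Let x be the length used for the square. Square side x/4; circle radius (37−x)/(2π).
A(x) = (x/4)² + π·((37−x)/(2π))² = x²/16 + (37−x)²/(4π) for 0 ≤ x ≤ 37. A'(x) = x/8 − (37−x)/(2π) = 0 gives x = 4·37/(π+4) ≈ 20.7237.
A'' = 1/8 + 1/(2π) > 0, so this gives the minimum combined area; x ≈ 20.7237 cm to the square.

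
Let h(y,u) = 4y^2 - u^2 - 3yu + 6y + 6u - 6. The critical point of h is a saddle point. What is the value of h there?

∂h/∂y = 8y - 3u + 6 = 0 and ∂h/∂u = -3y - 2u + 6 = 0, so (y, u) = (6/25, 66/25).
The Hessian has h_{yy} = 8, h_{uu} = -2, h_{yu} = -3, giving D = -25 < 0, so the point is a saddle point.
h(6/25, 66/25) = 66/25.

66/25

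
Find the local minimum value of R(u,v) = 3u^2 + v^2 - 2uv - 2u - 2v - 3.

-6

∂R/∂u = 6u - 2v - 2 = 0 and ∂R/∂v = -2u + 2v - 2 = 0, so (u, v) = (1, 2).
The Hessian has R_{uu} = 6, R_{vv} = 2, R_{uv} = -2, giving D = 8 > 0 with R_{uu} > 0, so the point is a local minimum.
R(1, 2) = -6.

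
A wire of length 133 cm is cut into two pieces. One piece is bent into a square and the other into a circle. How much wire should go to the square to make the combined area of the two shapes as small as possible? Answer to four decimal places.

74.4932

Let x be the length used for the square. Square side x/4; circle radius (133−x)/(2π).
A(x) = (x/4)² + π·((133−x)/(2π))² = x²/16 + (133−x)²/(4π) for 0 ≤ x ≤ 133. A'(x) = x/8 − (133−x)/(2π) = 0 gives x = 4·133/(π+4) ≈ 74.4932.
A'' = 1/8 + 1/(2π) > 0, so this gives the minimum combined area; x ≈ 74.4932 cm to the square.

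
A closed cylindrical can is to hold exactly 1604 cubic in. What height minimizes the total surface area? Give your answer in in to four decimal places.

With radius r and height h, πr²h = 1604 so h = 1604/(πr²), and S(r) = 2πr² + 2πrh = 2πr² + 2·1604/r.
S'(r) = 4πr − 2·1604/r² = 0 ⇒ r³ = 1604/(2π), so r ≈ 6.3437 and h = 2r ≈ 12.6874.
S''(r) = 4π + 4·1604/r³ > 0, so this is the minimum; S ≈ 758.5498.

12.6874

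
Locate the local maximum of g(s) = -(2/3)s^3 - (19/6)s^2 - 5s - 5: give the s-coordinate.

g'(s) = -2s^2 - (19/3)s - 5. Setting g'(s) = 0 gives s ∈ {-5/3, -3/2}.
g''(s) = -4s - 19/3. g''(-5/3) = 1/3 > 0 ⇒ local minimum; g''(-3/2) = -1/3 < 0 ⇒ local maximum.
So the local maximum value is g(-3/2) = -19/8.

-3/2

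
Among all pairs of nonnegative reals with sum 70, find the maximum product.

With x + y = 70, the product is P(x) = x(70 − x).
P'(x) = 70 − 2x = 0 gives x = 35; P'' = −2 < 0, so this is the maximum.
P = 35·35 = 1225.

1225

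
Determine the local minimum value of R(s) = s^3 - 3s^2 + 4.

0

R'(s) = 3s^2 - 6s. Setting R'(s) = 0 gives s ∈ {0, 2}.
Since R''(s) = 6s - 6, we get R''(0) = -6 < 0 ⇒ local maximum; R''(2) = 6 > 0 ⇒ local minimum.
The local minimum is R(2) = 0.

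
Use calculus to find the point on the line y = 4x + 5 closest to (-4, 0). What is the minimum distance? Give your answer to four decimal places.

2.6679

Minimize D(x)^2 = (x + 4)^2 + (4x + 5)^2.
d/dx[D^2] = 2(x + 4) + 2·4·(4x + 5) = 0 ⇒ x = -24/17.
Then y = -11/17 and the distance is √(121/17) ≈ 2.6679.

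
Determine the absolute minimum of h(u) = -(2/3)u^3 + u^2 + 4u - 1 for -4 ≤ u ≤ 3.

h'(u) = -2u^2 + 2u + 4, which vanishes at u = -1 and u = 2.
Evaluating at the critical points and endpoints: h(-4) = 125/3, h(-1) = -10/3, h(2) = 17/3, h(3) = 2.
So the minimum is h(-1) = -10/3.

-10/3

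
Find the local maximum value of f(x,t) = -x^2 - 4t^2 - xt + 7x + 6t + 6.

56/3

∂f/∂x = -2x - t + 7 = 0 and ∂f/∂t = -x - 8t + 6 = 0, so (x, t) = (10/3, 1/3).
The Hessian has f_{xx} = -2, f_{tt} = -8, f_{xt} = -1, giving D = 15 > 0 with f_{xx} < 0, so the point is a local maximum.
f(10/3, 1/3) = 56/3.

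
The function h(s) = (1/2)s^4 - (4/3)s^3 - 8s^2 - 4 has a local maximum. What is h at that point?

h'(s) = 2s^3 - 4s^2 - 16s. Setting h'(s) = 0 gives s ∈ {-2, 0, 4}.
Since h''(s) = 6s^2 - 8s - 16, we get h''(-2) = 24 > 0 ⇒ local minimum; h''(0) = -16 < 0 ⇒ local maximum; h''(4) = 48 > 0 ⇒ local minimum.
The local maximum is h(0) = -4.

-4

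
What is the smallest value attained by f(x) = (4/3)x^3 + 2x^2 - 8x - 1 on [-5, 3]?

Differentiating, f'(x) = 4x^2 + 4x - 8; which vanishes at x = -2 and x = 1.
Candidates: f(-5) = -233/3,  f(-2) = 37/3,  f(1) = -17/3,  f(3) = 29.
The minimum over the interval is -233/3, attained at x = -5.

-233/3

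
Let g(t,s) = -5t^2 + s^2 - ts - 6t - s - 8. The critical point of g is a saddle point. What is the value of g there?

∂g/∂t = -10t - s - 6 = 0 and ∂g/∂s = -t + 2s - 1 = 0, so (t, s) = (-13/21, 4/21).
The Hessian has g_{tt} = -10, g_{ss} = 2, g_{ts} = -1, giving D = -21 < 0, so the point is a saddle point.
g(-13/21, 4/21) = -131/21.

-131/21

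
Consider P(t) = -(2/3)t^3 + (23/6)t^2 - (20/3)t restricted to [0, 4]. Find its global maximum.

0

The derivative is -2t^2 + (23/3)t - 20/3, which vanishes at t = 4/3 and t = 5/2.
Evaluating at the critical points and endpoints: P(0) = 0; P(4/3) = -296/81; P(5/2) = -25/8; P(4) = -8.
The maximum over the interval is 0, attained at t = 0.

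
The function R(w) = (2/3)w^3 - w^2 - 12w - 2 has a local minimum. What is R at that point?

-29

Critical points: R'(w) = 2w^2 - 2w - 12 vanishes at w = -2, 3.
R''(w) = 4w - 2. R''(-2) = -10 < 0 ⇒ local maximum; R''(3) = 10 > 0 ⇒ local minimum.
Thus R has its local minimum at w = 3, with value -29.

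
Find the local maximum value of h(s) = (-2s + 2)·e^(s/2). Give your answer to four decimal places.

2.4261

By the product rule, h'(s) = (-s - 1)·e^(s/2). Since e^(s/2) > 0, the only critical point is s = -1.
h''(-1) has the same sign as -1 < 0, so this is a local maximum.
h(-1) = (4)·e^(-1/2) ≈ 2.4261.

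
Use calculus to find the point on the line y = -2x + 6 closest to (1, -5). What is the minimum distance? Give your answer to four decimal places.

4.0249

Minimize D(x)^2 = (x - 1)^2 + (-2x + 11)^2.
d/dx[D^2] = 2(x - 1) + 2·(-2)·(-2x + 11) = 0 ⇒ x = 23/5.
Then y = -16/5 and the distance is √(81/5) ≈ 4.0249.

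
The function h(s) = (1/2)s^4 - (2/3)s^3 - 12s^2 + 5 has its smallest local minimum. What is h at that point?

Critical points: h'(s) = 2s^3 - 2s^2 - 24s vanishes at s = -3, 0, 4.
Second-derivative test with h''(s) = 6s^2 - 4s - 24: h''(-3) = 42 > 0 ⇒ local minimum; h''(0) = -24 < 0 ⇒ local maximum; h''(4) = 56 > 0 ⇒ local minimum.
So the smallest local minimum value is h(4) = -305/3.

-305/3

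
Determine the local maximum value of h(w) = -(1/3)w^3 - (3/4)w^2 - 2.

h'(w) = -w^2 - (3/2)w = 0 at w = -3/2, 0.
Second-derivative test with h''(w) = -2w - 3/2: h''(-3/2) = 3/2 > 0 ⇒ local minimum; h''(0) = -3/2 < 0 ⇒ local maximum.
So the local maximum value is h(0) = -2.

-2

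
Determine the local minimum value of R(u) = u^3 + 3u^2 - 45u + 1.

R'(u) = 3u^2 + 6u - 45 = 0 at u = -5, 3.
Since R''(u) = 6u + 6, we get R''(-5) = -24 < 0 ⇒ local maximum; R''(3) = 24 > 0 ⇒ local minimum.
Thus R has its local minimum at u = 3, with value -80.

-80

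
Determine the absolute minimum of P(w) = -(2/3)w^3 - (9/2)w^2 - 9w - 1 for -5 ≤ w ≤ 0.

-1

Differentiating, P'(w) = -2w^2 - 9w - 9; which vanishes at w = -3 and w = -3/2.
Candidates: P(-5) = 89/6; P(-3) = 7/2; P(-3/2) = 37/8; P(0) = -1.
The minimum over the interval is -1, attained at w = 0.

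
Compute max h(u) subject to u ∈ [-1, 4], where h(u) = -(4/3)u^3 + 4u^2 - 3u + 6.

43/3

h'(u) = -4u^2 + 8u - 3, which vanishes at u = 1/2 and u = 3/2.
Evaluating at the critical points and endpoints: h(-1) = 43/3,  h(1/2) = 16/3,  h(3/2) = 6,  h(4) = -82/3.
So the maximum is h(-1) = 43/3.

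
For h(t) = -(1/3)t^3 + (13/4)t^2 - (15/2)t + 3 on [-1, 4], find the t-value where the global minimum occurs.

3/2

h'(t) = -t^2 + (13/2)t - 15/2, whose only zero in [-1, 4] is t = 3/2.
Compare values at every candidate in [-1, 4]: h(-1) = 169/12; h(3/2) = -33/16; h(4) = 11/3.
Hence the absolute minimum is -33/16 at t = 3/2.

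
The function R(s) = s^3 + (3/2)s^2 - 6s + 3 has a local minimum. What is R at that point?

-1/2

Critical points: R'(s) = 3s^2 + 3s - 6 vanishes at s = -2, 1.
Since R''(s) = 6s + 3, we get R''(-2) = -9 < 0 ⇒ local maximum; R''(1) = 9 > 0 ⇒ local minimum.
The local minimum is R(1) = -1/2.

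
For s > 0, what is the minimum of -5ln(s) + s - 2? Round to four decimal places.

P'(s) = -5/s + 1 = 0 gives s = 5.
P''(s) = 5/s², which is positive for s > 0, so this is a local minimum.
P(5) = -5·ln(5) + 5 - 2 ≈ -5.0472.

-5.0472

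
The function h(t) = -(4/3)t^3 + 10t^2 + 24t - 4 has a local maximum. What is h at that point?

h'(t) = -4t^2 + 20t + 24 = 0 at t = -1, 6.
Since h''(t) = -8t + 20, we get h''(-1) = 28 > 0 ⇒ local minimum; h''(6) = -28 < 0 ⇒ local maximum.
So the local maximum value is h(6) = 212.

212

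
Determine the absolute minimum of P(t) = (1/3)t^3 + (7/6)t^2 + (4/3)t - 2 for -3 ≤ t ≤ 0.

-9/2

Differentiating, P'(t) = t^2 + (7/3)t + 4/3; which vanishes at t = -4/3 and t = -1.
Compare values at every candidate in [-3, 0]: P(-3) = -9/2,  P(-4/3) = -202/81,  P(-1) = -5/2,  P(0) = -2.
So the minimum is P(-3) = -9/2.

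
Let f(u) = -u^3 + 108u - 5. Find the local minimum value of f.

-437

f'(u) = -3u^2 + 108. Setting f'(u) = 0 gives u ∈ {-6, 6}.
Second-derivative test with f''(u) = -6u: f''(-6) = 36 > 0 ⇒ local minimum; f''(6) = -36 < 0 ⇒ local maximum.
The local minimum is f(-6) = -437.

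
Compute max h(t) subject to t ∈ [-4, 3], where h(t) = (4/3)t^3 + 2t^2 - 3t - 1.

Differentiating, h'(t) = 4t^2 + 4t - 3; which vanishes at t = -3/2 and t = 1/2.
Compare values at every candidate in [-4, 3]: h(-4) = -127/3,  h(-3/2) = 7/2,  h(1/2) = -11/6,  h(3) = 44.
The maximum over the interval is 44, attained at t = 3.

44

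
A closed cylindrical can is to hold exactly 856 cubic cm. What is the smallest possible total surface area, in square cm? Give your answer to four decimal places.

499.0726

With radius r and height h, πr²h = 856 so h = 856/(πr²), and S(r) = 2πr² + 2πrh = 2πr² + 2·856/r.
S'(r) = 4πr − 2·856/r² = 0 ⇒ r³ = 856/(2π), so r ≈ 5.1455 and h = 2r ≈ 10.2911.
S''(r) = 4π + 4·856/r³ > 0, so this is the minimum; S ≈ 499.0726.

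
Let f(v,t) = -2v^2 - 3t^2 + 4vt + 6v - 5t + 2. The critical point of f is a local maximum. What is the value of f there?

27/4

∂f/∂v = -4v + 4t + 6 = 0 and ∂f/∂t = 4v - 6t - 5 = 0, so (v, t) = (2, 1/2).
The Hessian has f_{vv} = -4, f_{tt} = -6, f_{vt} = 4, giving D = 8 > 0 with f_{vv} < 0, so the point is a local maximum.
f(2, 1/2) = 27/4.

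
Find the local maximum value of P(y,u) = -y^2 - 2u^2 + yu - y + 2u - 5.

-31/7

∂P/∂y = -2y + u - 1 = 0 and ∂P/∂u = y - 4u + 2 = 0, so (y, u) = (-2/7, 3/7).
The Hessian has P_{yy} = -2, P_{uu} = -4, P_{yu} = 1, giving D = 7 > 0 with P_{yy} < 0, so the point is a local maximum.
P(-2/7, 3/7) = -31/7.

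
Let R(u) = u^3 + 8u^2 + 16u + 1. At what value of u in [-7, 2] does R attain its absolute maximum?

2

Differentiating, R'(u) = 3u^2 + 16u + 16; which vanishes at u = -4 and u = -4/3.
Candidates: R(-7) = -62; R(-4) = 1; R(-4/3) = -229/27; R(2) = 73.
The maximum over the interval is 73, attained at u = 2.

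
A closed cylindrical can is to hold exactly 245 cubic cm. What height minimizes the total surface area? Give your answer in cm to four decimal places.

With radius r and height h, πr²h = 245 so h = 245/(πr²), and S(r) = 2πr² + 2πrh = 2πr² + 2·245/r.
S'(r) = 4πr − 2·245/r² = 0 ⇒ r³ = 245/(2π), so r ≈ 3.3910 and h = 2r ≈ 6.7820.
S''(r) = 4π + 4·245/r³ > 0, so this is the minimum; S ≈ 216.7497.

6.7820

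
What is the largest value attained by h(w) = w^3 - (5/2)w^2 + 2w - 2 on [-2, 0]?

Differentiating, h'(w) = 3w^2 - 5w + 2; which has no zeros in [-2, 0].
Candidates: h(-2) = -24,  h(0) = -2.
Hence the absolute maximum is -2 at w = 0.

-2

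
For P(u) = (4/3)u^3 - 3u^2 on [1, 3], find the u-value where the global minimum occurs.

P'(u) = 4u^2 - 6u, whose only zero in [1, 3] is u = 3/2.
Compare values at every candidate in [1, 3]: P(1) = -5/3, P(3/2) = -9/4, P(3) = 9.
The minimum over the interval is -9/4, attained at u = 3/2.

3/2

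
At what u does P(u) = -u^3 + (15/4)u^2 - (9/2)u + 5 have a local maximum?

P'(u) = -3u^2 + (15/2)u - 9/2 = 0 at u = 1, 3/2.
P''(u) = -6u + 15/2. P''(1) = 3/2 > 0 ⇒ local minimum; P''(3/2) = -3/2 < 0 ⇒ local maximum.
So the local maximum value is P(3/2) = 53/16.

3/2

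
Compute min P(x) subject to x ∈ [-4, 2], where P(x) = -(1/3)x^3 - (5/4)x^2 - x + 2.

The derivative is -x^2 - (5/2)x - 1, which vanishes at x = -2 and x = -1/2.
Candidates: P(-4) = 22/3, P(-2) = 5/3, P(-1/2) = 107/48, P(2) = -23/3.
The minimum over the interval is -23/3, attained at x = 2.

-23/3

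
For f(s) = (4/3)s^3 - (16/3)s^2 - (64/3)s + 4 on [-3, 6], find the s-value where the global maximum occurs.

-4/3

The derivative is 4s^2 - (32/3)s - 64/3, which vanishes at s = -4/3 and s = 4.
Candidates: f(-3) = -16, f(-4/3) = 1604/81, f(4) = -244/3, f(6) = -28.
Hence the absolute maximum is 1604/81 at s = -4/3.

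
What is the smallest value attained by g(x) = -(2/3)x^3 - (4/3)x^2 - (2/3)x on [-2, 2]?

-12

The derivative is -2x^2 - (8/3)x - 2/3, which vanishes at x = -1 and x = -1/3.
Evaluating at the critical points and endpoints: g(-2) = 4/3, g(-1) = 0, g(-1/3) = 8/81, g(2) = -12.
Hence the absolute minimum is -12 at x = 2.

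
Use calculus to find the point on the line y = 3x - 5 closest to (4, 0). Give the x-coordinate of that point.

Minimize D(x)^2 = (x - 4)^2 + (3x - 5)^2.
d/dx[D^2] = 2(x - 4) + 2·3·(3x - 5) = 0 ⇒ x = 19/10.
Then y = 7/10 and the distance is √(49/10) ≈ 2.2136.

19/10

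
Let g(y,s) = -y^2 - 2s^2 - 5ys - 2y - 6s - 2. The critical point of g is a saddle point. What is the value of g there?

∂g/∂y = -2y - 5s - 2 = 0 and ∂g/∂s = -5y - 4s - 6 = 0, so (y, s) = (-22/17, 2/17).
The Hessian has g_{yy} = -2, g_{ss} = -4, g_{ys} = -5, giving D = -17 < 0, so the point is a saddle point.
g(-22/17, 2/17) = -18/17.

-18/17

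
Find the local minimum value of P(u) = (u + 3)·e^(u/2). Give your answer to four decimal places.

By the product rule, P'(u) = ((1/2)u + 5/2)·e^(u/2). Since e^(u/2) > 0, the only critical point is u = -5.
P''(-5) has the same sign as 1/2 > 0, so this is a local minimum.
P(-5) = (-2)·e^(-5/2) ≈ -0.1642.

-0.1642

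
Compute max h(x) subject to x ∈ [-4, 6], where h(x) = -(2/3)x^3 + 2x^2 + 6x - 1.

149/3

The derivative is -2x^2 + 4x + 6, which vanishes at x = -1 and x = 3.
Compare values at every candidate in [-4, 6]: h(-4) = 149/3, h(-1) = -13/3, h(3) = 17, h(6) = -37.
So the maximum is h(-4) = 149/3.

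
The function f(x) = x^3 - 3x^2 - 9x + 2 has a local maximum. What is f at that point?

f'(x) = 3x^2 - 6x - 9 = 0 at x = -1, 3.
Since f''(x) = 6x - 6, we get f''(-1) = -12 < 0 ⇒ local maximum; f''(3) = 12 > 0 ⇒ local minimum.
The local maximum is f(-1) = 7.

7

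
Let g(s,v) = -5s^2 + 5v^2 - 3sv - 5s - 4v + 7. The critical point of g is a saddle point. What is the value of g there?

∂g/∂s = -10s - 3v - 5 = 0 and ∂g/∂v = -3s + 10v - 4 = 0, so (s, v) = (-62/109, 25/109).
The Hessian has g_{ss} = -10, g_{vv} = 10, g_{sv} = -3, giving D = -109 < 0, so the point is a saddle point.
g(-62/109, 25/109) = 868/109.

868/109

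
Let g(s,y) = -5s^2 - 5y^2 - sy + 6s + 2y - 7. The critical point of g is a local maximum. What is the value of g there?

-505/99

∂g/∂s = -10s - y + 6 = 0 and ∂g/∂y = -s - 10y + 2 = 0, so (s, y) = (58/99, 14/99).
The Hessian has g_{ss} = -10, g_{yy} = -10, g_{sy} = -1, giving D = 99 > 0 with g_{ss} < 0, so the point is a local maximum.
g(58/99, 14/99) = -505/99.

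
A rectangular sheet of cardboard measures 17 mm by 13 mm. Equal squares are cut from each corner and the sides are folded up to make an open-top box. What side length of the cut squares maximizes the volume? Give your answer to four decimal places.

With cut size x, the volume is V(x) = x(17 − 2x)(13 − 2x) for 0 < x < 6.5.
V'(x) = 12x^2 − 120x + 221. Setting V'(x) = 0 gives x ≈ 2.4342 (the root in (0, 6.5)).
V''(x) = 24x − 120 is negative there, so this is the maximum; V ≈ 240.1322.

2.4342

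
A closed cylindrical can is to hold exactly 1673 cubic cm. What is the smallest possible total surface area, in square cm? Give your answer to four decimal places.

With radius r and height h, πr²h = 1673 so h = 1673/(πr²), and S(r) = 2πr² + 2πrh = 2πr² + 2·1673/r.
S'(r) = 4πr − 2·1673/r² = 0 ⇒ r³ = 1673/(2π), so r ≈ 6.4334 and h = 2r ≈ 12.8667.
S''(r) = 4π + 4·1673/r³ > 0, so this is the minimum; S ≈ 780.1507.

780.1507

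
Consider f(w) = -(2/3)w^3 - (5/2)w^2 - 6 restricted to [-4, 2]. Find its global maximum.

The derivative is -2w^2 - 5w, which vanishes at w = -5/2 and w = 0.
Candidates: f(-4) = -10/3,  f(-5/2) = -269/24,  f(0) = -6,  f(2) = -64/3.
So the maximum is f(-4) = -10/3.

-10/3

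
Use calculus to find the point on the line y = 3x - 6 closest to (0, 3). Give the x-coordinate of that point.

27/10

Minimize D(x)^2 = (x + 0)^2 + (3x - 9)^2.
d/dx[D^2] = 2(x + 0) + 2·3·(3x - 9) = 0 ⇒ x = 27/10.
Then y = 21/10 and the distance is √(81/10) ≈ 2.8460.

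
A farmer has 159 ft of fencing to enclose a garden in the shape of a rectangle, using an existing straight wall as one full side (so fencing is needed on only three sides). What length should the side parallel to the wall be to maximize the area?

Let the sides perpendicular to the wall have length x and the parallel side y, so 2x + y = 159 and the area is A = xy = x(159 − 2x).
A'(x) = 159 − 4x = 0 gives x = 159/4, and A''(x) = −4 < 0 confirms a maximum.
Then y = 159 − 2·159/4 = 159/2 and A = 25281/8.

159/2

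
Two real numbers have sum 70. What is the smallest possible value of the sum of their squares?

2450

With a + b = 70, a^2 + b^2 = a^2 + (70 − a)^2.
The derivative 2a − 2(70 − a) = 4a − 140 vanishes at a = 35; second derivative 4 > 0, a minimum.
The minimum is 2·(35)^2 = 2450.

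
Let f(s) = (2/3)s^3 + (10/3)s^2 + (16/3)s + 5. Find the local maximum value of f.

7/3

f'(s) = 2s^2 + (20/3)s + 16/3 = 0 at s = -2, -4/3.
Since f''(s) = 4s + 20/3, we get f''(-2) = -4/3 < 0 ⇒ local maximum; f''(-4/3) = 4/3 > 0 ⇒ local minimum.
The local maximum is f(-2) = 7/3.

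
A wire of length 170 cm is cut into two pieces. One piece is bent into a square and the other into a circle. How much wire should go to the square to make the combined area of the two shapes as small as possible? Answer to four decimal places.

Let x be the length used for the square. Square side x/4; circle radius (170−x)/(2π).
A(x) = (x/4)² + π·((170−x)/(2π))² = x²/16 + (170−x)²/(4π) for 0 ≤ x ≤ 170. A'(x) = x/8 − (170−x)/(2π) = 0 gives x = 4·170/(π+4) ≈ 95.2169.
A'' = 1/8 + 1/(2π) > 0, so this gives the minimum combined area; x ≈ 95.2169 cm to the square.

95.2169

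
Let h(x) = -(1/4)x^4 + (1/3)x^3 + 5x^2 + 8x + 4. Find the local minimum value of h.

h'(x) = -x^3 + x^2 + 10x + 8 = 0 at x = -2, -1, 4.
Second-derivative test with h''(x) = -3x^2 + 2x + 10: h''(-2) = -6 < 0 ⇒ local maximum; h''(-1) = 5 > 0 ⇒ local minimum; h''(4) = -30 < 0 ⇒ local maximum.
So the local minimum value is h(-1) = 5/12.

5/12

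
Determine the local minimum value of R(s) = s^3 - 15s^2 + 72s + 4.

R'(s) = 3s^2 - 30s + 72 = 0 at s = 4, 6.
R''(s) = 6s - 30. R''(4) = -6 < 0 ⇒ local maximum; R''(6) = 6 > 0 ⇒ local minimum.
So the local minimum value is R(6) = 112.

112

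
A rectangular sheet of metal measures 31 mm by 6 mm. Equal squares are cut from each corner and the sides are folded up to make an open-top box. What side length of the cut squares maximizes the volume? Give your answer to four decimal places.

With cut size x, the volume is V(x) = x(31 − 2x)(6 − 2x) for 0 < x < 3.
V'(x) = 12x^2 − 148x + 186. Setting V'(x) = 0 gives x ≈ 1.4203 (the root in (0, 3)).
V''(x) = 24x − 148 is negative there, so this is the maximum; V ≈ 126.3596.

1.4203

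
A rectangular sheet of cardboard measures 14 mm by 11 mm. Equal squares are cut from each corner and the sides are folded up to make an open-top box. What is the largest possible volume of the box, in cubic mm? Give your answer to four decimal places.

With cut size x, the volume is V(x) = x(14 − 2x)(11 − 2x) for 0 < x < 5.5.
V'(x) = 12x^2 − 100x + 154. Setting V'(x) = 0 gives x ≈ 2.0388 (the root in (0, 5.5)).
V''(x) = 24x − 100 is negative there, so this is the maximum; V ≈ 140.0387.

140.0387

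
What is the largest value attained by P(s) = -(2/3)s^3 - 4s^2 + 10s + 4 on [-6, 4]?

28/3

Differentiating, P'(s) = -2s^2 - 8s + 10; which vanishes at s = -5 and s = 1.
Evaluating at the critical points and endpoints: P(-6) = -56, P(-5) = -188/3, P(1) = 28/3, P(4) = -188/3.
Hence the absolute maximum is 28/3 at s = 1.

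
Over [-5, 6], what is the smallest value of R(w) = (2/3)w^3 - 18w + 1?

Differentiating, R'(w) = 2w^2 - 18; which vanishes at w = -3 and w = 3.
Candidates: R(-5) = 23/3, R(-3) = 37, R(3) = -35, R(6) = 37.
So the minimum is R(3) = -35.

-35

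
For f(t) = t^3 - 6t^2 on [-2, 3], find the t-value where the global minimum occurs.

-2

The derivative is 3t^2 - 12t, whose only zero in [-2, 3] is t = 0.
Compare values at every candidate in [-2, 3]: f(-2) = -32, f(0) = 0, f(3) = -27.
The minimum over the interval is -32, attained at t = -2.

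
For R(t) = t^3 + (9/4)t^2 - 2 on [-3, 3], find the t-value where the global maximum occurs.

R'(t) = 3t^2 + (9/2)t, which vanishes at t = -3/2 and t = 0.
Compare values at every candidate in [-3, 3]: R(-3) = -35/4, R(-3/2) = -5/16, R(0) = -2, R(3) = 181/4.
Hence the absolute maximum is 181/4 at t = 3.

3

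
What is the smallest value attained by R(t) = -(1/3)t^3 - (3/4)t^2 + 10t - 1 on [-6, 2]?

R'(t) = -t^2 - (3/2)t + 10, whose only zero in [-6, 2] is t = -4.
Compare values at every candidate in [-6, 2]: R(-6) = -16, R(-4) = -95/3, R(2) = 40/3.
So the minimum is R(-4) = -95/3.

-95/3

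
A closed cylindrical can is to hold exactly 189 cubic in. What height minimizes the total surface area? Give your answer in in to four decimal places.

With radius r and height h, πr²h = 189 so h = 189/(πr²), and S(r) = 2πr² + 2πrh = 2πr² + 2·189/r.
S'(r) = 4πr − 2·189/r² = 0 ⇒ r³ = 189/(2π), so r ≈ 3.1100 and h = 2r ≈ 6.2200.
S''(r) = 4π + 4·189/r³ > 0, so this is the minimum; S ≈ 182.3150.

6.2200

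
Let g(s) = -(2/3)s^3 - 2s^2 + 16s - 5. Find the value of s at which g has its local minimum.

g'(s) = -2s^2 - 4s + 16 = 0 at s = -4, 2.
Since g''(s) = -4s - 4, we get g''(-4) = 12 > 0 ⇒ local minimum; g''(2) = -12 < 0 ⇒ local maximum.
The local minimum is g(-4) = -175/3.

-4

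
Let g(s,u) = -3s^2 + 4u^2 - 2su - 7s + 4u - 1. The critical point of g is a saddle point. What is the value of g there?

10/13

∂g/∂s = -6s - 2u - 7 = 0 and ∂g/∂u = -2s + 8u + 4 = 0, so (s, u) = (-12/13, -19/26).
The Hessian has g_{ss} = -6, g_{uu} = 8, g_{su} = -2, giving D = -52 < 0, so the point is a saddle point.
g(-12/13, -19/26) = 10/13.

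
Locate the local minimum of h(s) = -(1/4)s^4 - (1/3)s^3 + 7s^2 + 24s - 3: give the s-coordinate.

-2

Critical points: h'(s) = -s^3 - s^2 + 14s + 24 vanishes at s = -3, -2, 4.
Since h''(s) = -3s^2 - 2s + 14, we get h''(-3) = -7 < 0 ⇒ local maximum; h''(-2) = 6 > 0 ⇒ local minimum; h''(4) = -42 < 0 ⇒ local maximum.
The local minimum is h(-2) = -73/3.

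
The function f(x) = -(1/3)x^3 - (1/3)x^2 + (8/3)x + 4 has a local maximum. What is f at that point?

500/81

f'(x) = -x^2 - (2/3)x + 8/3 = 0 at x = -2, 4/3.
f''(x) = -2x - 2/3. f''(-2) = 10/3 > 0 ⇒ local minimum; f''(4/3) = -10/3 < 0 ⇒ local maximum.
Thus f has its local maximum at x = 4/3, with value 500/81.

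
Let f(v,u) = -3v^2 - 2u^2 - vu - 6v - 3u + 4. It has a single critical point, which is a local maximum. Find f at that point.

173/23

∂f/∂v = -6v - u - 6 = 0 and ∂f/∂u = -v - 4u - 3 = 0, so (v, u) = (-21/23, -12/23).
The Hessian has f_{vv} = -6, f_{uu} = -4, f_{vu} = -1, giving D = 23 > 0 with f_{vv} < 0, so the point is a local maximum.
f(-21/23, -12/23) = 173/23.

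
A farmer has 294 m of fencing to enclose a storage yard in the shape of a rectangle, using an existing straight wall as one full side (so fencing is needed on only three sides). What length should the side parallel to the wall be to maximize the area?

147

Let the sides perpendicular to the wall have length x and the parallel side y, so 2x + y = 294 and the area is A = xy = x(294 − 2x).
A'(x) = 294 − 4x = 0 gives x = 147/2, and A''(x) = −4 < 0 confirms a maximum.
Then y = 294 − 2·147/2 = 147 and A = 21609/2.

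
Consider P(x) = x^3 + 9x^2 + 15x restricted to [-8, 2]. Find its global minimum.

Differentiating, P'(x) = 3x^2 + 18x + 15; which vanishes at x = -5 and x = -1.
Candidates: P(-8) = -56, P(-5) = 25, P(-1) = -7, P(2) = 74.
Hence the absolute minimum is -56 at x = -8.

-56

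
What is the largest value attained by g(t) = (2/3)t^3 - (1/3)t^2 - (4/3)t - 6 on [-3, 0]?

g'(t) = 2t^2 - (2/3)t - 4/3, whose only zero in [-3, 0] is t = -2/3.
Evaluating at the critical points and endpoints: g(-3) = -23, g(-2/3) = -442/81, g(0) = -6.
Hence the absolute maximum is -442/81 at t = -2/3.

-442/81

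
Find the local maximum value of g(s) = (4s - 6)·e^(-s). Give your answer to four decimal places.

Differentiating with the product rule gives g'(s) = (-4s + 10)·e^(-s). Since e^(-s) > 0, the only critical point is s = 5/2.
g''(5/2) has the same sign as -4 < 0, so this is a local maximum.
g(5/2) = (4)·e^(-5/2) ≈ 0.3283.

0.3283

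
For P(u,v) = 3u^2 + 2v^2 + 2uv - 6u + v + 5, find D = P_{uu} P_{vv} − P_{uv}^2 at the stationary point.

20

∂P/∂u = 6u + 2v - 6 = 0 and ∂P/∂v = 2u + 4v + 1 = 0, so (u, v) = (13/10, -9/10).
The Hessian has P_{uu} = 6, P_{vv} = 4, P_{uv} = 2, giving D = 20 > 0 with P_{uu} > 0, so the point is a local minimum.
D = (6)·(4) − (2)^2 = 20.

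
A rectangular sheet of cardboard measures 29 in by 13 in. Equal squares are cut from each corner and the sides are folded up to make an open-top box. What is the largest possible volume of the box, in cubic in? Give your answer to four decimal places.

484.8503

With cut size x, the volume is V(x) = x(29 − 2x)(13 − 2x) for 0 < x < 6.5.
V'(x) = 12x^2 − 168x + 377. Setting V'(x) = 0 gives x ≈ 2.8068 (the root in (0, 6.5)).
V''(x) = 24x − 168 is negative there, so this is the maximum; V ≈ 484.8503.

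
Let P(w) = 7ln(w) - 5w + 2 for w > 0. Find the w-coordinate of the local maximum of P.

7/5

P'(w) = 7/w − 5 = 0 gives w = 7/5.
P''(w) = -7/w², which is negative for w > 0, so this is a local maximum.
P(7/5) = 7·ln(7/5) - 7 + 2 ≈ -2.6447.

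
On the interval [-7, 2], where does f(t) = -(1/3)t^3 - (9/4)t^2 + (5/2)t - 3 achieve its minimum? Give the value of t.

Differentiating, f'(t) = -t^2 - (9/2)t + 5/2; which vanishes at t = -5 and t = 1/2.
Candidates: f(-7) = -197/12, f(-5) = -361/12, f(1/2) = -113/48, f(2) = -29/3.
So the minimum is f(-5) = -361/12.

-5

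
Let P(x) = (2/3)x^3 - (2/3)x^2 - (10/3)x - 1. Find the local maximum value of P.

1

P'(x) = 2x^2 - (4/3)x - 10/3. Setting P'(x) = 0 gives x ∈ {-1, 5/3}.
Since P''(x) = 4x - 4/3, we get P''(-1) = -16/3 < 0 ⇒ local maximum; P''(5/3) = 16/3 > 0 ⇒ local minimum.
Thus P has its local maximum at x = -1, with value 1.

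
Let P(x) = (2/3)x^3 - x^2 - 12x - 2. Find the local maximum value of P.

38/3

P'(x) = 2x^2 - 2x - 12 = 0 at x = -2, 3.
Second-derivative test with P''(x) = 4x - 2: P''(-2) = -10 < 0 ⇒ local maximum; P''(3) = 10 > 0 ⇒ local minimum.
Thus P has its local maximum at x = -2, with value 38/3.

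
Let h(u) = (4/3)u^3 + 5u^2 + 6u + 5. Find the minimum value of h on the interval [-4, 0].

Differentiating, h'(u) = 4u^2 + 10u + 6; which vanishes at u = -3/2 and u = -1.
Compare values at every candidate in [-4, 0]: h(-4) = -73/3, h(-3/2) = 11/4, h(-1) = 8/3, h(0) = 5.
So the minimum is h(-4) = -73/3.

-73/3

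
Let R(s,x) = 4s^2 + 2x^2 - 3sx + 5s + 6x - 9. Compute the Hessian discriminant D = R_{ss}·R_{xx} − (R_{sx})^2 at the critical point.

∂R/∂s = 8s - 3x + 5 = 0 and ∂R/∂x = -3s + 4x + 6 = 0, so (s, x) = (-38/23, -63/23).
The Hessian has R_{ss} = 8, R_{xx} = 4, R_{sx} = -3, giving D = 23 > 0 with R_{ss} > 0, so the point is a local minimum.
D = (8)·(4) − (-3)^2 = 23.

23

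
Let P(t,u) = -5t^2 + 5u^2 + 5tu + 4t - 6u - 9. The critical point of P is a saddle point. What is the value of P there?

∂P/∂t = -10t + 5u + 4 = 0 and ∂P/∂u = 5t + 10u - 6 = 0, so (t, u) = (14/25, 8/25).
The Hessian has P_{tt} = -10, P_{uu} = 10, P_{tu} = 5, giving D = -125 < 0, so the point is a saddle point.
P(14/25, 8/25) = -221/25.

-221/25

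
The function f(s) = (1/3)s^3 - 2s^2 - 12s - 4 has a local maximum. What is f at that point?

Critical points: f'(s) = s^2 - 4s - 12 vanishes at s = -2, 6.
Second-derivative test with f''(s) = 2s - 4: f''(-2) = -8 < 0 ⇒ local maximum; f''(6) = 8 > 0 ⇒ local minimum.
So the local maximum value is f(-2) = 28/3.

28/3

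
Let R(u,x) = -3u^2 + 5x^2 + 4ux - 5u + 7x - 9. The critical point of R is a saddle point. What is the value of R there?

∂R/∂u = -6u + 4x - 5 = 0 and ∂R/∂x = 4u + 10x + 7 = 0, so (u, x) = (-39/38, -11/38).
The Hessian has R_{uu} = -6, R_{xx} = 10, R_{ux} = 4, giving D = -76 < 0, so the point is a saddle point.
R(-39/38, -11/38) = -283/38.

-283/38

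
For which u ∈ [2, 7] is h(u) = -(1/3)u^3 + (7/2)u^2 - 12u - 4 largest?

2

The derivative is -u^2 + 7u - 12, which vanishes at u = 3 and u = 4.
Evaluating at the critical points and endpoints: h(2) = -50/3; h(3) = -35/2; h(4) = -52/3; h(7) = -185/6.
Hence the absolute maximum is -50/3 at u = 2.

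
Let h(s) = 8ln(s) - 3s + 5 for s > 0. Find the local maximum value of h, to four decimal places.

4.8466

h'(s) = 8/s − 3 = 0 gives s = 8/3.
h''(s) = -8/s², which is negative for s > 0, so this is a local maximum.
h(8/3) = 8·ln(8/3) - 8 + 5 ≈ 4.8466.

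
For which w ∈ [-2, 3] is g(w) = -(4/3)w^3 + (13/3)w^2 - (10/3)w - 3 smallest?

3

g'(w) = -4w^2 + (26/3)w - 10/3, which vanishes at w = 1/2 and w = 5/3.
Compare values at every candidate in [-2, 3]: g(-2) = 95/3; g(1/2) = -15/4; g(5/3) = -218/81; g(3) = -10.
The minimum over the interval is -10, attained at w = 3.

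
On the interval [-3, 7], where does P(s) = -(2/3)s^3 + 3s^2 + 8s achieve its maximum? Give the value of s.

4

The derivative is -2s^2 + 6s + 8, which vanishes at s = -1 and s = 4.
Compare values at every candidate in [-3, 7]: P(-3) = 21,  P(-1) = -13/3,  P(4) = 112/3,  P(7) = -77/3.
The maximum over the interval is 112/3, attained at s = 4.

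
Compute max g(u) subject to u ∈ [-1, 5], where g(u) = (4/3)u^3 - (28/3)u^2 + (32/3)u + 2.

The derivative is 4u^2 - (56/3)u + 32/3, which vanishes at u = 2/3 and u = 4.
Compare values at every candidate in [-1, 5]: g(-1) = -58/3,  g(2/3) = 434/81,  g(4) = -58/3,  g(5) = -34/3.
So the maximum is g(2/3) = 434/81.

434/81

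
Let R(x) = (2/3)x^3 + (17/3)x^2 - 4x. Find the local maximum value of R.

Critical points: R'(x) = 2x^2 + (34/3)x - 4 vanishes at x = -6, 1/3.
Second-derivative test with R''(x) = 4x + 34/3: R''(-6) = -38/3 < 0 ⇒ local maximum; R''(1/3) = 38/3 > 0 ⇒ local minimum.
Thus R has its local maximum at x = -6, with value 84.

84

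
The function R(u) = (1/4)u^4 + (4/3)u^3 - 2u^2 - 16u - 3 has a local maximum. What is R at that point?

43/3

R'(u) = u^3 + 4u^2 - 4u - 16 = 0 at u = -4, -2, 2.
Since R''(u) = 3u^2 + 8u - 4, we get R''(-4) = 12 > 0 ⇒ local minimum; R''(-2) = -8 < 0 ⇒ local maximum; R''(2) = 24 > 0 ⇒ local minimum.
The local maximum is R(-2) = 43/3.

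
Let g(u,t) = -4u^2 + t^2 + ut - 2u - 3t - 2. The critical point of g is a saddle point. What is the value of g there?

∂g/∂u = -8u + t - 2 = 0 and ∂g/∂t = u + 2t - 3 = 0, so (u, t) = (-1/17, 26/17).
The Hessian has g_{uu} = -8, g_{tt} = 2, g_{ut} = 1, giving D = -17 < 0, so the point is a saddle point.
g(-1/17, 26/17) = -72/17.

-72/17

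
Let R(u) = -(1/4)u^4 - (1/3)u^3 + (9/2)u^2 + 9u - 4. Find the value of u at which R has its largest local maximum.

Critical points: R'(u) = -u^3 - u^2 + 9u + 9 vanishes at u = -3, -1, 3.
R''(u) = -3u^2 - 2u + 9. R''(-3) = -12 < 0 ⇒ local maximum; R''(-1) = 8 > 0 ⇒ local minimum; R''(3) = -24 < 0 ⇒ local maximum.
Thus R has its largest local maximum at u = 3, with value 137/4.

3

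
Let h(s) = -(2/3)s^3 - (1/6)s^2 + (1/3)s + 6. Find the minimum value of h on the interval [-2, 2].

2/3

The derivative is -2s^2 - (1/3)s + 1/3, which vanishes at s = -1/2 and s = 1/3.
Evaluating at the critical points and endpoints: h(-2) = 10, h(-1/2) = 47/8, h(1/3) = 983/162, h(2) = 2/3.
Hence the absolute minimum is 2/3 at s = 2.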